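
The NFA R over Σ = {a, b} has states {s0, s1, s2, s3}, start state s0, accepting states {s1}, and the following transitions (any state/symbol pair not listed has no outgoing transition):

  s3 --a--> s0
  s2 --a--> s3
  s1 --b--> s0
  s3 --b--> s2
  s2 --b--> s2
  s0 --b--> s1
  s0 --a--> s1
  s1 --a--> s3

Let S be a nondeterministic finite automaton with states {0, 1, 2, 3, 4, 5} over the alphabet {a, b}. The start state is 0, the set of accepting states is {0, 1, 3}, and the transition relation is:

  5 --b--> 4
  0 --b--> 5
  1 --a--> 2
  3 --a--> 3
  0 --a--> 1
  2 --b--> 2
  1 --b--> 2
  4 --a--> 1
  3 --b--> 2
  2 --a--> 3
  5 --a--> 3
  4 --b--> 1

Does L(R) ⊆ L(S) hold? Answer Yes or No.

No

The string b is in L(R) but not in L(S).
So L(R) ⊄ L(S).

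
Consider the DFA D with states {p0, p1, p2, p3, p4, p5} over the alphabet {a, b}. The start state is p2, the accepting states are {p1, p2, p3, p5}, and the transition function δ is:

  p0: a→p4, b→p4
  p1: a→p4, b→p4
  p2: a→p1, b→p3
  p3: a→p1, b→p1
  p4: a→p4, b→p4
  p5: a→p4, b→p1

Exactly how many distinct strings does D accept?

5

The useful subgraph on states {p1, p2, p3} is acyclic, so L(D) is finite; the longest accepting path visits 3 useful states, giving maximum string length 2.
Counting accepting paths from p2 by length: 1 of length 0, 2 of length 1, 2 of length 2. Total 5.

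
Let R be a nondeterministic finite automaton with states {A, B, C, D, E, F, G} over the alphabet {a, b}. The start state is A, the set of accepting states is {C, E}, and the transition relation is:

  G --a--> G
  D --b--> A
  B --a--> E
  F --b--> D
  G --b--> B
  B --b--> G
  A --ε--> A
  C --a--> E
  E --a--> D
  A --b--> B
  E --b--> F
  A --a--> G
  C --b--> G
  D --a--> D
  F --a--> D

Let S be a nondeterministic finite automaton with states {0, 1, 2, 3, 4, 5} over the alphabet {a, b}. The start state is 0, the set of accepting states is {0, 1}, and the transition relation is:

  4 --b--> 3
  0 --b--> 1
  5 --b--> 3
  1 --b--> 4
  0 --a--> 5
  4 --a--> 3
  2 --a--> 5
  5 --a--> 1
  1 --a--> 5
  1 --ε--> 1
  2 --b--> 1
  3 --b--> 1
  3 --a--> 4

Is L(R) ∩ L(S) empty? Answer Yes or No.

Exploring the product automaton R × S from the start pair (A, 0), following both machines on each input symbol, reaches 20 state pairs: (A, 0), (G, 5), (B, 1), (G, 1), (B, 3), (E, 5), (G, 4), (B, 4), (E, 4), (D, 1), (F, 3), (G, 3), (E, 3), (D, 3), (D, 5), (A, 4), (D, 4), (F, 1), (A, 1), (A, 3).
R accepts in {C, E} and S accepts in {0, 1}; no reachable pair has both components accepting, so no string drives both machines to acceptance simultaneously and L(R) ∩ L(S) = ∅.
So no string is accepted by both, and the intersection is empty.

Yes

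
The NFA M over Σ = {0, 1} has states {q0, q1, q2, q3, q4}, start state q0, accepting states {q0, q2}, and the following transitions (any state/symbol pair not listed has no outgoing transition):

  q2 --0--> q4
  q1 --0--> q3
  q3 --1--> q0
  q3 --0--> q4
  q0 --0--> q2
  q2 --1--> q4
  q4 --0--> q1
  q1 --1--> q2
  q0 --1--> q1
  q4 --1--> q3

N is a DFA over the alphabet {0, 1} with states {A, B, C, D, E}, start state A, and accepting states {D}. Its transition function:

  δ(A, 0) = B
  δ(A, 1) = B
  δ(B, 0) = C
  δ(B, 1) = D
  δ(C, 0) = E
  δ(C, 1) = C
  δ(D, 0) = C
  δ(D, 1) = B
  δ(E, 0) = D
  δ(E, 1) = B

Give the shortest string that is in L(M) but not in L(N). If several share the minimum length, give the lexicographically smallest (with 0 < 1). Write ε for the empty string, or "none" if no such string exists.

The empty string ε is accepted by M but not by N.
Since ε is the unique shortest string, it is the required witness.

ε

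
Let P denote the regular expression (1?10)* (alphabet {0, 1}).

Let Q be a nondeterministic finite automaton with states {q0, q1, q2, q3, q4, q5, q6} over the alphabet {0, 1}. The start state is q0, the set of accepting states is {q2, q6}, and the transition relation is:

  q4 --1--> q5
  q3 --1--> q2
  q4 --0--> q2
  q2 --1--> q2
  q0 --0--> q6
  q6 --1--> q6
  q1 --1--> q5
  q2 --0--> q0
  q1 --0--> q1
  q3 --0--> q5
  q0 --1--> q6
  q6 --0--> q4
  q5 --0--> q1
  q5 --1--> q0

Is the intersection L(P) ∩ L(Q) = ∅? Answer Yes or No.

The string 10110 is accepted by both P and Q.
Hence L(P) ∩ L(Q) ≠ ∅.

No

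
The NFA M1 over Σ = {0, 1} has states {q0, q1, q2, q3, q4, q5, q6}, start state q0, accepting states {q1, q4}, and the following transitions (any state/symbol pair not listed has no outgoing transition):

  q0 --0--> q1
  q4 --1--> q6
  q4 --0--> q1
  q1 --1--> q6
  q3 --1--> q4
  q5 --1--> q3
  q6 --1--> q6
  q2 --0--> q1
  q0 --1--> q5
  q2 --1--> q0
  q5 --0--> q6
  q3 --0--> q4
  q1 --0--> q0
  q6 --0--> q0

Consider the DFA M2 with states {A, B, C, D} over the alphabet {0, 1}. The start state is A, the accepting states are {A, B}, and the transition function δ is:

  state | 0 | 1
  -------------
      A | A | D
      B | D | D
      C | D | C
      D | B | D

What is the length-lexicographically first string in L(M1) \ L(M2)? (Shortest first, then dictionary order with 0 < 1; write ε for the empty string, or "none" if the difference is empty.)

111

The string 111 is accepted by M1 but not by M2.
No shorter string lies in the difference, and 111 is the lexicographically first length-3 string in L(M1) \ L(M2).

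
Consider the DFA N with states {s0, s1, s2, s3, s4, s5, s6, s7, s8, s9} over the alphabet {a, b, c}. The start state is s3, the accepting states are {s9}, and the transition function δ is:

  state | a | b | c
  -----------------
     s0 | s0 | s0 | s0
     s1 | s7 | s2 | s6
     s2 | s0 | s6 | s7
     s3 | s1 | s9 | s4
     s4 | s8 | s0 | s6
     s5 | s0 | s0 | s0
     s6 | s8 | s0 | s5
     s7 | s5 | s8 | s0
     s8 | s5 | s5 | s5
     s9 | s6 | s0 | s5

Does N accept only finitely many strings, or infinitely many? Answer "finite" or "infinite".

finite

The useful states (reachable from s3 and able to reach an accepting state) are {s3, s9}.
Restricted to these states the transition graph has no cycle, so every accepting path has bounded length and L is finite.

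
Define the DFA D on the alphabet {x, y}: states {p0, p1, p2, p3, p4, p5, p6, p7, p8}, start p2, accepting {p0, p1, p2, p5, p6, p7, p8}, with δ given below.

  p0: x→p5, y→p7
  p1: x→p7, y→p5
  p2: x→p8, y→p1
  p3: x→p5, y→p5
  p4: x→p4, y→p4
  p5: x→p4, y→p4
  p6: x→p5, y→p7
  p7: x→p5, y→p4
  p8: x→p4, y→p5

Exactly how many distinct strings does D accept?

The useful subgraph on states {p1, p2, p5, p7, p8} is acyclic, so L(D) is finite; the longest accepting path visits 4 useful states, giving maximum string length 3.
Counting accepting paths from p2 by length: 1 of length 0, 2 of length 1, 3 of length 2, 1 of length 3. Total 7.

7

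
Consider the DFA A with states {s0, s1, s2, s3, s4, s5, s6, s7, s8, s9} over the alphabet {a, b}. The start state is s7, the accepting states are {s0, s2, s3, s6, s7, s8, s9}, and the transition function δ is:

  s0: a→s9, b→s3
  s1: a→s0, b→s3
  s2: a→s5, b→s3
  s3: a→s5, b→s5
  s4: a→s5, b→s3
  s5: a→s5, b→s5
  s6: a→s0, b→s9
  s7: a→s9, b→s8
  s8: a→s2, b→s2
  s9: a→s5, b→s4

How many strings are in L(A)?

8

The useful subgraph on states {s2, s3, s4, s7, s8, s9} is acyclic, so L(A) is finite; the longest accepting path visits 4 useful states, giving maximum string length 3.
Counting accepting paths from s7 by length: 1 of length 0, 2 of length 1, 2 of length 2, 3 of length 3. Total 8.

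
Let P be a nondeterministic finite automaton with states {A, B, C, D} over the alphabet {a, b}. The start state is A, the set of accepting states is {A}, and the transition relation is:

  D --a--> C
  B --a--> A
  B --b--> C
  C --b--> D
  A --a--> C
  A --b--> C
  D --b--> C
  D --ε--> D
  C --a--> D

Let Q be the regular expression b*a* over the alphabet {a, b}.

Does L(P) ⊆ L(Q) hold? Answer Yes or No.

Converting the expression Q to a DFA (subset construction, then merging equivalent states) gives the minimal DFA with states {q0, q1, q2}, start state q0, accepting states {q0, q1} and transitions q0: a→q1, b→q0; q1: a→q1, b→q2; q2: a→q2, b→q2.
Exploring the product automaton P × Q from the start pair (A, q0), following both machines on each input symbol, reaches 7 state pairs: (A, q0), (C, q1), (C, q0), (D, q1), (D, q2), (D, q0), (C, q2).
P accepts in {A} and Q accepts in {q0, q1}. The reachable pairs whose P-component is accepting are (A, q0); in each of them the Q-component is accepting too, so the product for L(P) \ L(Q) (P-component accepting, Q-component rejecting) has no reachable accepting pair and the difference is empty.
Hence every string in L(P) is also in L(Q).

Yes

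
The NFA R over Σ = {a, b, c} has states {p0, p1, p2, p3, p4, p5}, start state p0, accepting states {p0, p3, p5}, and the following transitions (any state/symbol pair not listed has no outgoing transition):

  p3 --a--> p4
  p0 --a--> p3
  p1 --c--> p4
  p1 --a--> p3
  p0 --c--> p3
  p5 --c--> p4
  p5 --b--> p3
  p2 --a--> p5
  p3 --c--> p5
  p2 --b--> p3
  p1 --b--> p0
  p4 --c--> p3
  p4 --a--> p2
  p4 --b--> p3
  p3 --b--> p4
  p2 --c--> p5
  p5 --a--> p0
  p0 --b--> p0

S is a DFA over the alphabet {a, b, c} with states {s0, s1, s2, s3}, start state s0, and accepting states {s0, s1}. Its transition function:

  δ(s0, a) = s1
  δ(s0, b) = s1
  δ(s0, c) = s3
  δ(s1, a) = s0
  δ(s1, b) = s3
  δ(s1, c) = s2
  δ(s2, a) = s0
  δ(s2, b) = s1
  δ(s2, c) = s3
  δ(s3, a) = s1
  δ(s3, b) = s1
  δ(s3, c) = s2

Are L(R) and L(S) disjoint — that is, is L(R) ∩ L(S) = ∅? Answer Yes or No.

No

The empty string ε is accepted by both R and S.
Hence L(R) ∩ L(S) ≠ ∅.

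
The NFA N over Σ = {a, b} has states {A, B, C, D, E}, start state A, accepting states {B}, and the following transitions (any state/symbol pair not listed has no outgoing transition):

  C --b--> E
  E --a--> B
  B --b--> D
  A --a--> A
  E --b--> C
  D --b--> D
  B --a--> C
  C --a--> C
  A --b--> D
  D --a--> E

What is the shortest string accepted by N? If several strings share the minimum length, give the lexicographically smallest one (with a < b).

baa

A breadth-first search from A reaches an accepting state first via the path A → D → E → B on input baa.
No string of length < 3 is accepted (BFS exhausts all shorter strings without reaching an accepting state), and baa is the lexicographically least accepting string of length 3.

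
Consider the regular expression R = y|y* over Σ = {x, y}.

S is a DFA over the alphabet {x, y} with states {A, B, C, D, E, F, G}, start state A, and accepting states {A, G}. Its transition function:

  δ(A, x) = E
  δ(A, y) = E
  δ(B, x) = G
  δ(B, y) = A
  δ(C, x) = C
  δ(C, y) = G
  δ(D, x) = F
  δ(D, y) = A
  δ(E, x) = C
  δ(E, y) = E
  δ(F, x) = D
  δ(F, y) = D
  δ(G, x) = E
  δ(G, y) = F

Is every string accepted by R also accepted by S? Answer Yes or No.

No

The string y is in L(R) but not in L(S).
So L(R) ⊄ L(S).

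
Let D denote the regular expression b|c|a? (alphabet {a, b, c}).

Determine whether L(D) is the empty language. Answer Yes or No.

No

The empty string ε matches the expression, so it belongs to L(D).
Since L(D) contains at least one string, it is not empty.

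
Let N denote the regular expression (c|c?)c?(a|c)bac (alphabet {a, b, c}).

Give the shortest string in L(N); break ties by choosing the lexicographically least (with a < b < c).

abac

By inspection of the expression, no string of length less than 4 matches, and abac is the lexicographically first match of length 4.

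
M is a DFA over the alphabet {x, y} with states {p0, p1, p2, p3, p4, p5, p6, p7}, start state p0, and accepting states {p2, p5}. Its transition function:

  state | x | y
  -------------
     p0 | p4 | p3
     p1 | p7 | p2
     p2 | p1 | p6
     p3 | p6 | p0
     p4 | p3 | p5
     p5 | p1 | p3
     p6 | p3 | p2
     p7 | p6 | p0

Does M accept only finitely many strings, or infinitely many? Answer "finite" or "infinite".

State p0 is reachable from the start and can reach an accepting state, and it lies on the cycle p0 → p3 → p0.
Traversing that cycle any number of times yields accepted strings of unbounded length, so the language is infinite.

infinite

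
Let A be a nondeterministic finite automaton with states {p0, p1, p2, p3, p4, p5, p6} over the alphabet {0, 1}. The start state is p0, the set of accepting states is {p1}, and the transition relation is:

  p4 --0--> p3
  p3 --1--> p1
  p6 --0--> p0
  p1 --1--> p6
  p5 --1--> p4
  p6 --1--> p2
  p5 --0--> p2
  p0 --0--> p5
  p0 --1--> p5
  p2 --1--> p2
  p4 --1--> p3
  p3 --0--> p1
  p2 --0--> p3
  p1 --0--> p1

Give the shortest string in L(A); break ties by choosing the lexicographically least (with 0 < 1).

A breadth-first search from p0 reaches an accepting state first via the path p0 → p5 → p2 → p3 → p1 on input 0000.
No string of length < 4 is accepted (BFS exhausts all shorter strings without reaching an accepting state), and 0000 is the lexicographically least accepting string of length 4.

0000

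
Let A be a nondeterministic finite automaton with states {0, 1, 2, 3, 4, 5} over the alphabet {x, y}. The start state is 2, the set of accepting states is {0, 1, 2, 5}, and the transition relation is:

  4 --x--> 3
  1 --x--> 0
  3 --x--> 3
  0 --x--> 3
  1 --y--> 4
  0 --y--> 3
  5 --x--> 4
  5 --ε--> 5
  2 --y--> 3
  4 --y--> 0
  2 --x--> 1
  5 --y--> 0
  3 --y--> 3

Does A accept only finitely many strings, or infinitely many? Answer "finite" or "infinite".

finite

The useful states (reachable from 2 and able to reach an accepting state) are {0, 1, 2, 4}.
Restricted to these states the transition graph has no cycle, so every accepting path has bounded length and L is finite.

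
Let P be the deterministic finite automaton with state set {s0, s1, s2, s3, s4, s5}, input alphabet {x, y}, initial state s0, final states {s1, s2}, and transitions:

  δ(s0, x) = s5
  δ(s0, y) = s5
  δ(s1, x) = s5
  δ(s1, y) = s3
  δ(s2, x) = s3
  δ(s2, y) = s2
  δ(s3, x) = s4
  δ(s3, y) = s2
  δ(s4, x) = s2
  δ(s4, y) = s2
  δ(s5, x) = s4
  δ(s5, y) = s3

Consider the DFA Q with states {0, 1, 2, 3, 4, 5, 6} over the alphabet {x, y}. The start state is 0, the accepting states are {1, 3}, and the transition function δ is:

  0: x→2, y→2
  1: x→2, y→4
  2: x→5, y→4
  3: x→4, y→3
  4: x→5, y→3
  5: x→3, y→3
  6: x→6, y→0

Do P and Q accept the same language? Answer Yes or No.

Yes

Exploring the product automaton P × Q from the start pair (s0, 0), following both machines on each input symbol, reaches 5 state pairs: (s0, 0), (s5, 2), (s4, 5), (s3, 4), (s2, 3).
P accepts in {s1, s2} and Q accepts in {1, 3}. In every reachable pair the two components are either both accepting — (s2, 3) — or both non-accepting, so no string is accepted by exactly one of the machines: L(P) \ L(Q) and L(Q) \ L(P) are both empty.
Hence every string is accepted by P iff it is accepted by Q, and the two languages coincide.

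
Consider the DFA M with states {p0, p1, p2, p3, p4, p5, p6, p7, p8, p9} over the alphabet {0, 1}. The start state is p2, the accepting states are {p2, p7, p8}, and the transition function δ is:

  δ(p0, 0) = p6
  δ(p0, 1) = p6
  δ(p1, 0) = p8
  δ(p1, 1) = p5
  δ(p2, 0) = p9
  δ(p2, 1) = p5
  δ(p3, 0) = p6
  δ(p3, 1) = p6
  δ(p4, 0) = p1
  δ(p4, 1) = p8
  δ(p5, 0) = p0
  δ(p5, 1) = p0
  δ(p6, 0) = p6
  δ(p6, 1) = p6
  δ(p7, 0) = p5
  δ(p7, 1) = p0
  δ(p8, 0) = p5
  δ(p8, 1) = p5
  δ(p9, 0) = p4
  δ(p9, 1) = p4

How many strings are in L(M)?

The useful subgraph on states {p1, p2, p4, p8, p9} is acyclic, so L(M) is finite; the longest accepting path visits 5 useful states, giving maximum string length 4.
Counting accepting paths from p2 by length: 1 of length 0, 2 of length 3, 2 of length 4. Total 5.

5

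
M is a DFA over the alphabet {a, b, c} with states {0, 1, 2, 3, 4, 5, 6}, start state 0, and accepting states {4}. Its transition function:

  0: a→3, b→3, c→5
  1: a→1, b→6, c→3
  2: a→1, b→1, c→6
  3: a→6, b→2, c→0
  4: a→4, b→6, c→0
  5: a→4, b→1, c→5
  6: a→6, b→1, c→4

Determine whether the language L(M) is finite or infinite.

infinite

State 0 is reachable from the start and can reach an accepting state, and it lies on the cycle 0 → 3 → 0.
Traversing that cycle any number of times yields accepted strings of unbounded length, so the language is infinite.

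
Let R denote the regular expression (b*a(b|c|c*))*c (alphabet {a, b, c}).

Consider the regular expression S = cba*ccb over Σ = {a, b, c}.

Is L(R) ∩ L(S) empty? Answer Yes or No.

Yes

Converting the expression R to a DFA (subset construction, then merging equivalent states) gives the minimal DFA with states {r0, r1, r2, r3, r4, r5}, start state r0, accepting states {r3, r4} and transitions r0: a→r1, b→r2, c→r3; r1: a→r1, b→r0, c→r4; r2: a→r1, b→r2, c→r5; r3: a→r5, b→r5, c→r5; r4: a→r1, b→r2, c→r4; r5: a→r5, b→r5, c→r5.
Converting the expression S to a DFA (subset construction, then merging equivalent states) gives the minimal DFA with states {s0, s1, s2, s3, s4, s5, s6}, start state s0, accepting states {s6} and transitions s0: a→s1, b→s1, c→s2; s1: a→s1, b→s1, c→s1; s2: a→s1, b→s3, c→s1; s3: a→s3, b→s1, c→s4; s4: a→s1, b→s1, c→s5; s5: a→s1, b→s6, c→s1; s6: a→s1, b→s1, c→s1.
Exploring the product automaton R × S from the start pair (r0, s0), following both machines on each input symbol, reaches 12 state pairs: (r0, s0), (r1, s1), (r2, s1), (r3, s2), (r0, s1), (r4, s1), (r5, s1), (r5, s3), (r3, s1), (r5, s4), (r5, s5), (r5, s6).
R accepts in {r3, r4} and S accepts in {s6}; no reachable pair has both components accepting, so no string drives both machines to acceptance simultaneously and L(R) ∩ L(S) = ∅.
So no string is accepted by both, and the intersection is empty.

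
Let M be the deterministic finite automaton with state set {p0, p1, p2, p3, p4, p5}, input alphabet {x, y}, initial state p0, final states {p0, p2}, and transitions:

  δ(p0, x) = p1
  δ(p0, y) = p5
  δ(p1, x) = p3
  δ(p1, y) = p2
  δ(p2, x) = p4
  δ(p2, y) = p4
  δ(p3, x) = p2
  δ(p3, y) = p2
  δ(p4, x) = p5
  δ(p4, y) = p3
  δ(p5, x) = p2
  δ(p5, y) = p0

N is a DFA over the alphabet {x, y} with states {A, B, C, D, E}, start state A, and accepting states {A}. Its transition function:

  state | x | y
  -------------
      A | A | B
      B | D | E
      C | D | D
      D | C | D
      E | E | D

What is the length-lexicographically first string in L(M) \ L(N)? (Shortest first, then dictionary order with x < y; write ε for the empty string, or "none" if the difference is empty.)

The string xy is accepted by M but not by N.
No shorter string lies in the difference, and xy is the lexicographically first length-2 string in L(M) \ L(N).

xy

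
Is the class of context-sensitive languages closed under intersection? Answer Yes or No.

Yes

An LBA keeps a copy of the input on a second track, runs the LBA for L₁, and if that accepts restores the input and runs the LBA for L₂; linear space suffices, so L₁ ∩ L₂ is context-sensitive.
So the context-sensitive languages are closed under intersection.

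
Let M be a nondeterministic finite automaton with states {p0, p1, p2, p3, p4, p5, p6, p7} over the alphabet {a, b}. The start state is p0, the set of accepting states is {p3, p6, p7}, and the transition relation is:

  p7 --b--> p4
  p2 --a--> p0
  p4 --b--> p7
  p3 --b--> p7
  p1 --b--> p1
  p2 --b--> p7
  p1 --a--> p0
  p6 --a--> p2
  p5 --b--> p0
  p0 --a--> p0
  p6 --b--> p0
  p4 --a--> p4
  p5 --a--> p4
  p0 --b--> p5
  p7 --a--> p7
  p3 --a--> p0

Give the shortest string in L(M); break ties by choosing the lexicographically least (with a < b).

A breadth-first search from p0 reaches an accepting state first via the path p0 → p5 → p4 → p7 on input bab.
No string of length < 3 is accepted (BFS exhausts all shorter strings without reaching an accepting state), and bab is the lexicographically least accepting string of length 3.

bab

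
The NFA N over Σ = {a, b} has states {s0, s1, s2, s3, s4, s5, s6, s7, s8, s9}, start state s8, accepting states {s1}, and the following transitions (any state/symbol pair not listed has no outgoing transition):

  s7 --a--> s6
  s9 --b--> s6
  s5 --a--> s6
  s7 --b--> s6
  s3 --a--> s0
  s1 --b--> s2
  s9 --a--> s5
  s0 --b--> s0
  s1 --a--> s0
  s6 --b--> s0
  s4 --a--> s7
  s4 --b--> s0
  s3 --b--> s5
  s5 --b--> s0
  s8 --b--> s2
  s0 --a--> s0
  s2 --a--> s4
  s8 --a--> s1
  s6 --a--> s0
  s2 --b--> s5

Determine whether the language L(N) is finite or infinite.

The useful states (reachable from s8 and able to reach an accepting state) are {s1, s8}.
Restricted to these states the transition graph has no cycle, so every accepting path has bounded length and L is finite.

finite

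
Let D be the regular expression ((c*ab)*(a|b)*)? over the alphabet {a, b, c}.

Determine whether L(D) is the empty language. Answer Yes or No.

The empty string ε matches the expression, so it belongs to L(D).
Since L(D) contains at least one string, it is not empty.

No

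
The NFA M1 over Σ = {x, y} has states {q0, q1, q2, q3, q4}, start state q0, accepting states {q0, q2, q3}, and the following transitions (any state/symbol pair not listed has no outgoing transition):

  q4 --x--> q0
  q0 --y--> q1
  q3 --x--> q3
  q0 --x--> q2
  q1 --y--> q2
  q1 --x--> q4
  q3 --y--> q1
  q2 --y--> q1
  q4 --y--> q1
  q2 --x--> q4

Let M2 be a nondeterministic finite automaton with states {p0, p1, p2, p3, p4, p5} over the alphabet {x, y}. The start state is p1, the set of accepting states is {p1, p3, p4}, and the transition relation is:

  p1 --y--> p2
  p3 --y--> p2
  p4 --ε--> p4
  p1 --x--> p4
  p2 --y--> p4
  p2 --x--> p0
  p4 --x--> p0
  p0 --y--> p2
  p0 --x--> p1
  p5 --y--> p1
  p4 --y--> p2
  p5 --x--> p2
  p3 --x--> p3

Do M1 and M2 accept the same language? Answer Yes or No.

Yes

Exploring the product automaton M1 × M2 from the start pair (q0, p1), following both machines on each input symbol, reaches 4 state pairs: (q0, p1), (q2, p4), (q1, p2), (q4, p0).
M1 accepts in {q0, q2, q3} and M2 accepts in {p1, p3, p4}. In every reachable pair the two components are either both accepting — (q0, p1), (q2, p4) — or both non-accepting, so no string is accepted by exactly one of the machines: L(M1) \ L(M2) and L(M2) \ L(M1) are both empty.
Hence every string is accepted by M1 iff it is accepted by M2, and the two languages coincide.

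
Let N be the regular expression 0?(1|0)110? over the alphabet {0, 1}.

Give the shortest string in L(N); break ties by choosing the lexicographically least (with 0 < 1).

011

By inspection of the expression, no string of length less than 3 matches, and 011 is the lexicographically first match of length 3.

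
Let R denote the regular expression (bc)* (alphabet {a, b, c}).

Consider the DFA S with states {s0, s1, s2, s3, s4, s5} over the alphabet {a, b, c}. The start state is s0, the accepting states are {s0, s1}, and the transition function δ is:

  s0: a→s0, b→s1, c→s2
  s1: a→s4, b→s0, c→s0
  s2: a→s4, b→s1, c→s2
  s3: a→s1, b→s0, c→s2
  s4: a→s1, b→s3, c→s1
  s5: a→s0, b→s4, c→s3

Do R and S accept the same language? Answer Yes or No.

No

The string a is accepted by S but rejected by R.
So L(R) ≠ L(S).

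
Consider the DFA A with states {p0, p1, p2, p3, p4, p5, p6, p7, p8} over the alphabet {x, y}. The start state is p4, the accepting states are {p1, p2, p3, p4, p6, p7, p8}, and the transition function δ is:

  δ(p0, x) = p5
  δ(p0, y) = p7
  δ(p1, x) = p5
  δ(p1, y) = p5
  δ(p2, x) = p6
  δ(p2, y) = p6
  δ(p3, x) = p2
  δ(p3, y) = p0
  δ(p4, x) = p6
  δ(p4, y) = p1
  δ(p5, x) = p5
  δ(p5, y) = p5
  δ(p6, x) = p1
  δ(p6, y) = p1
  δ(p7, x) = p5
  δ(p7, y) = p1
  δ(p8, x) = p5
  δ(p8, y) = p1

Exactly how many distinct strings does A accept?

The useful subgraph on states {p1, p4, p6} is acyclic, so L(A) is finite; the longest accepting path visits 3 useful states, giving maximum string length 2.
Counting accepting paths from p4 by length: 1 of length 0, 2 of length 1, 2 of length 2. Total 5.

5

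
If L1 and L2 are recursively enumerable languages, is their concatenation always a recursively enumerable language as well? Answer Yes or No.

Dovetail over all split points of the input and all step bounds t = 1, 2, …, simulating the recogniser for L₁ on the prefix and the recogniser for L₂ on the suffix for t steps; accept if for some split both accept.
So the recursively enumerable languages are closed under concatenation.

Yes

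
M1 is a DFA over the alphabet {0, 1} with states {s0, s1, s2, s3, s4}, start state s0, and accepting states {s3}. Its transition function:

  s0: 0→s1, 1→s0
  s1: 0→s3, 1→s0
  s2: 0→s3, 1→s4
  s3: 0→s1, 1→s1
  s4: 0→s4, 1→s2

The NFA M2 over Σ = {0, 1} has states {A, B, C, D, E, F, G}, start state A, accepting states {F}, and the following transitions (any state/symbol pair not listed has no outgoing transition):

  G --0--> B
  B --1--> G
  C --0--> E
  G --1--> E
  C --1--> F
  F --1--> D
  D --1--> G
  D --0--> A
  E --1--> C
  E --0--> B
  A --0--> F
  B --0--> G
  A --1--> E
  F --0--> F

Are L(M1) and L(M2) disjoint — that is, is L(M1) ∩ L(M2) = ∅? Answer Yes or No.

No

The string 00 is accepted by both M1 and M2.
Hence L(M1) ∩ L(M2) ≠ ∅.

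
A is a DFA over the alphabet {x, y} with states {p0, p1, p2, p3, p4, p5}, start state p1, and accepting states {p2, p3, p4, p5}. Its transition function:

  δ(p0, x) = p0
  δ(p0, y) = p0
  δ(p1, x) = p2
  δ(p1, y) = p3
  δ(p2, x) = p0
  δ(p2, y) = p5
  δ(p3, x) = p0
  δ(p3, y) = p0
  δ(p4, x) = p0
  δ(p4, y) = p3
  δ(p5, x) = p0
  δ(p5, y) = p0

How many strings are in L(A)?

3

The useful subgraph on states {p1, p2, p3, p5} is acyclic, so L(A) is finite; the longest accepting path visits 3 useful states, giving maximum string length 2.
Counting accepting paths from p1 by length: 2 of length 1, 1 of length 2. Total 3.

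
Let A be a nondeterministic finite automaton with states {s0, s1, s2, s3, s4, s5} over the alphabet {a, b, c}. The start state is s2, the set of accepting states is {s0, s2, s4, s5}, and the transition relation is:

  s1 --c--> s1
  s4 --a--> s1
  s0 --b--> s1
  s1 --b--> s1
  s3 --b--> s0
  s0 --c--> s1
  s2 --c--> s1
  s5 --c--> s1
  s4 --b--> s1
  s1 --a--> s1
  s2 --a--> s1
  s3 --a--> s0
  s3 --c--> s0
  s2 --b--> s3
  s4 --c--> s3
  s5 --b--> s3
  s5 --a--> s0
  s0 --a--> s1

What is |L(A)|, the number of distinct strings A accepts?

4

The useful subgraph on states {s0, s2, s3} is acyclic, so L(A) is finite; the longest accepting path visits 3 useful states, giving maximum string length 2.
Counting accepting paths from s2 by length: 1 of length 0, 3 of length 2. Total 4.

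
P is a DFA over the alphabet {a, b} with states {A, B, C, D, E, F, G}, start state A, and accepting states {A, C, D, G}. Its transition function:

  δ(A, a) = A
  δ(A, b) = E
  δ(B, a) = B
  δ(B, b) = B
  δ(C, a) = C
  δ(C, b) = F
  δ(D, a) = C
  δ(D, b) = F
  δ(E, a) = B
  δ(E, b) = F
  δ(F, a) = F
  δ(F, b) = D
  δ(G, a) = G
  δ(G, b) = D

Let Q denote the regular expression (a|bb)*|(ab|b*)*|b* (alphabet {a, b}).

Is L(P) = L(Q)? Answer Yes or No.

No

The string bbba is accepted by P but rejected by Q.
So L(P) ≠ L(Q).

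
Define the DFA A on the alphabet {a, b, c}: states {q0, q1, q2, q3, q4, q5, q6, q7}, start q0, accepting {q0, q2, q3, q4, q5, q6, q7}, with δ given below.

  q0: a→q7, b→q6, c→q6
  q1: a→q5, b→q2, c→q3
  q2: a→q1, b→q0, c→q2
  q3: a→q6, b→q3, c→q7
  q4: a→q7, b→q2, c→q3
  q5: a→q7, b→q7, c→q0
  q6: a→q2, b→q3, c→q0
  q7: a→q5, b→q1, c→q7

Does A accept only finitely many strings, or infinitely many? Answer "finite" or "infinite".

infinite

State q0 is reachable from the start and can reach an accepting state, and it lies on the cycle q0 → q6 → q0.
Traversing that cycle any number of times yields accepted strings of unbounded length, so the language is infinite.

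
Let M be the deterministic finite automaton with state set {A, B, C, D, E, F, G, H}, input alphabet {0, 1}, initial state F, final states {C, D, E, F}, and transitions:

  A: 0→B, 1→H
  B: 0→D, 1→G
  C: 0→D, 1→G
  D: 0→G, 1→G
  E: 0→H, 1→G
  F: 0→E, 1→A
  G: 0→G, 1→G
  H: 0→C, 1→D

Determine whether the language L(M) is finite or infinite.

The useful states (reachable from F and able to reach an accepting state) are {A, B, C, D, E, F, H}.
Restricted to these states the transition graph has no cycle, so every accepting path has bounded length and L is finite.

finite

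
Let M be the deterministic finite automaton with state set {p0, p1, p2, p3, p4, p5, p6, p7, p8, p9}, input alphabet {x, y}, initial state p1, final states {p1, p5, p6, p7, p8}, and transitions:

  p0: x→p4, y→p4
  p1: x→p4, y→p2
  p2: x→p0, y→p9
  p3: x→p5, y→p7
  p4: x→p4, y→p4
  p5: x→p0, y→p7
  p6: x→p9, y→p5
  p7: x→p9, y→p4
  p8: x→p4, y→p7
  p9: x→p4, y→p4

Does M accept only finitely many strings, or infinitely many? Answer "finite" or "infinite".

The useful states (reachable from p1 and able to reach an accepting state) are {p1}.
Restricted to these states the transition graph has no cycle, so every accepting path has bounded length and L is finite.

finite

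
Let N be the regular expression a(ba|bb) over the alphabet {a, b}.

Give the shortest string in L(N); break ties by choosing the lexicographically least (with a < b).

By inspection of the expression, no string of length less than 3 matches, and aba is the lexicographically first match of length 3.

aba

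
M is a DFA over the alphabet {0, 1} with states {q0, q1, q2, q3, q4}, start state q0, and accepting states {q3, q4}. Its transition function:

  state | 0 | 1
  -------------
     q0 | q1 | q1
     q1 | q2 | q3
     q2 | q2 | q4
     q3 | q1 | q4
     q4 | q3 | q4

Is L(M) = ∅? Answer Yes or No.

The string 01 is accepted: the run q0 → q1 → q3 ends in the accepting state q3.
Since at least one string is accepted, L(M) is not empty.

No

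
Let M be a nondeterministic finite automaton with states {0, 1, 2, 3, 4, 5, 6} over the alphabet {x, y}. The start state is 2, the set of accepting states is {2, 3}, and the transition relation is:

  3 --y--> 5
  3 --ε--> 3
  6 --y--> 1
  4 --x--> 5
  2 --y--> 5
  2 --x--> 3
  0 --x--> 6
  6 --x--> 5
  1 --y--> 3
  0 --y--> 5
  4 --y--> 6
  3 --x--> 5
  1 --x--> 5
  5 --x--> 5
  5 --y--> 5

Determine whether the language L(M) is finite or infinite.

The useful states (reachable from 2 and able to reach an accepting state) are {2, 3}.
Restricted to these states the transition graph has no cycle, so every accepting path has bounded length and L is finite.

finite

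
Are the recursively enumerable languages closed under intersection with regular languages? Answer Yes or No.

Yes

First check the input against a DFA for the regular language; if it passes, run the recogniser for L and accept when it does.
So the recursively enumerable languages are closed under intersection with a regular language.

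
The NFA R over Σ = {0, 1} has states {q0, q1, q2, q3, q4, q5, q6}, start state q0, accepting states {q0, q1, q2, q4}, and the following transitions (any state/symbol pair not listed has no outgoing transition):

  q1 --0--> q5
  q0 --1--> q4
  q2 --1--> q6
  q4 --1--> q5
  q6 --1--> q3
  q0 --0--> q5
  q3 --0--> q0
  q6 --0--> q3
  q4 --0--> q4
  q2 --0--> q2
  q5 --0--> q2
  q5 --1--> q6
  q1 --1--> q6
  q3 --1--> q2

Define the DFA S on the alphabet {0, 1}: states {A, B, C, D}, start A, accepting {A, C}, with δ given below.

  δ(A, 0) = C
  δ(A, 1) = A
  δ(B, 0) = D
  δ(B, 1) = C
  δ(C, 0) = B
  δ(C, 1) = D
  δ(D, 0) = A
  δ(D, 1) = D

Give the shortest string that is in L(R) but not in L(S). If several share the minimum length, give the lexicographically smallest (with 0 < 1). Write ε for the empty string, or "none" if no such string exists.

The string 00 is accepted by R but not by S.
No shorter string lies in the difference, and 00 is the lexicographically first length-2 string in L(R) \ L(S).

00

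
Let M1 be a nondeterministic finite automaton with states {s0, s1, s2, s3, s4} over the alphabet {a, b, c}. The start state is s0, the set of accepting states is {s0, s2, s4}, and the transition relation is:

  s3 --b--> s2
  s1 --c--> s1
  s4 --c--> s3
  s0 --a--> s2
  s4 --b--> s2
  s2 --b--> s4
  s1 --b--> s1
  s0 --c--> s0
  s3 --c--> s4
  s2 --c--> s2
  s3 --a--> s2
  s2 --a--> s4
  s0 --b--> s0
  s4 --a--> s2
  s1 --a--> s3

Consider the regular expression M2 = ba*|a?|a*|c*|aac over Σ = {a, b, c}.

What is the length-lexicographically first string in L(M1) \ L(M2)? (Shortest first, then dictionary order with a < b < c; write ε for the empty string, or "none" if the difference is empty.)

The string ab is accepted by M1 but not by M2.
No shorter string lies in the difference, and ab is the lexicographically first length-2 string in L(M1) \ L(M2).

ab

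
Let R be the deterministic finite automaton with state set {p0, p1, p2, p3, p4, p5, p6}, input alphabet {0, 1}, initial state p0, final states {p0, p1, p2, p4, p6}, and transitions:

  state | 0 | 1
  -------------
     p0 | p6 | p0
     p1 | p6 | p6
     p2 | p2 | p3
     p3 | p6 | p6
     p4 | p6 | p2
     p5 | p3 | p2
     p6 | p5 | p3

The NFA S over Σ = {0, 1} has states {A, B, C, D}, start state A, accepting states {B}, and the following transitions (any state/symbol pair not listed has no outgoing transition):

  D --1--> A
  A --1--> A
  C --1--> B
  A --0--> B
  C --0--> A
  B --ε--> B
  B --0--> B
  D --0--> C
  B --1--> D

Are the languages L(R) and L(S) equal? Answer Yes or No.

No

The empty string ε is accepted by R but rejected by S.
So L(R) ≠ L(S).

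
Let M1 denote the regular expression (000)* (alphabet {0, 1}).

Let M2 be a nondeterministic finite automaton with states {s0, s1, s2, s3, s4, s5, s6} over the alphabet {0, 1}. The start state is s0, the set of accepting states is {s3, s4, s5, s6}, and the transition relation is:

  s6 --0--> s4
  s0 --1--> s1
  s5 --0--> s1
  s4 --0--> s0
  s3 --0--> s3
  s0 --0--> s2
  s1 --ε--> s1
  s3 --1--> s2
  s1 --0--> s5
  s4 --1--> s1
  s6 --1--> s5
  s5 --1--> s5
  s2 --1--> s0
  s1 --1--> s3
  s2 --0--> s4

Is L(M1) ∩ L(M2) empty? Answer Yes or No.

Converting the expression M1 to a DFA (subset construction, then merging equivalent states) gives the minimal DFA with states {r0, r1, r2, r3}, start state r0, accepting states {r0} and transitions r0: 0→r1, 1→r2; r1: 0→r3, 1→r2; r2: 0→r2, 1→r2; r3: 0→r0, 1→r2.
Exploring the product automaton M1 × M2 from the start pair (r0, s0), following both machines on each input symbol, reaches 9 state pairs: (r0, s0), (r1, s2), (r2, s1), (r3, s4), (r2, s0), (r2, s5), (r2, s3), (r2, s2), (r2, s4).
M1 accepts in {r0} and M2 accepts in {s3, s4, s5, s6}; no reachable pair has both components accepting, so no string drives both machines to acceptance simultaneously and L(M1) ∩ L(M2) = ∅.
So no string is accepted by both, and the intersection is empty.

Yes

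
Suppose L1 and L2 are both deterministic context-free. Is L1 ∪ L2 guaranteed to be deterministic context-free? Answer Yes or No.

No

{aⁿbⁿ : n≥0} and {aⁿb²ⁿ : n≥0} are each accepted by a deterministic PDA (push the a's; pop one per b, respectively one per two b's), but their union U is not. Suppose a DPDA M accepted U. Being deterministic, M has a single run on aⁿb²ⁿ, and since aⁿbⁿ ∈ U that run passes through an accepting configuration right after consuming the prefix aⁿbⁿ and then goes on to accept again after n more b's. Build an ordinary (nondeterministic) PDA M′ that simulates M on a's and b's and, at any moment when M is in an accepting state, may switch to a second mode in which it reads only c's, feeding each c to M as a b; M′ accepts when M does. Then M′ accepts aⁱbʲcᵏ (k≥1) exactly when both aⁱbʲ ∈ U and aⁱbʲ⁺ᵏ ∈ U, and checking the four cases (i=j or j=2i, combined with j+k=i or j+k=2i) leaves only i=j=k: so L(M′) ∩ a*b*c⁺ = {aⁿbⁿcⁿ : n≥1} would be context-free, which it is not (pumping lemma) — contradiction. (The union is an unambiguous CFL; it is determinism, not unambiguity, that fails.)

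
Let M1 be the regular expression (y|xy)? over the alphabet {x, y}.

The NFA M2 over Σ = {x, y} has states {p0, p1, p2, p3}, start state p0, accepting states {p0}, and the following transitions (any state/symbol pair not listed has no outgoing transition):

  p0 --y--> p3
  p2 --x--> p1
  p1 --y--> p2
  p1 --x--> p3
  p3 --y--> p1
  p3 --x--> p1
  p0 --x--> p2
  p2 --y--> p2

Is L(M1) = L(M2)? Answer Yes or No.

No

The string y is accepted by M1 but rejected by M2.
So L(M1) ≠ L(M2).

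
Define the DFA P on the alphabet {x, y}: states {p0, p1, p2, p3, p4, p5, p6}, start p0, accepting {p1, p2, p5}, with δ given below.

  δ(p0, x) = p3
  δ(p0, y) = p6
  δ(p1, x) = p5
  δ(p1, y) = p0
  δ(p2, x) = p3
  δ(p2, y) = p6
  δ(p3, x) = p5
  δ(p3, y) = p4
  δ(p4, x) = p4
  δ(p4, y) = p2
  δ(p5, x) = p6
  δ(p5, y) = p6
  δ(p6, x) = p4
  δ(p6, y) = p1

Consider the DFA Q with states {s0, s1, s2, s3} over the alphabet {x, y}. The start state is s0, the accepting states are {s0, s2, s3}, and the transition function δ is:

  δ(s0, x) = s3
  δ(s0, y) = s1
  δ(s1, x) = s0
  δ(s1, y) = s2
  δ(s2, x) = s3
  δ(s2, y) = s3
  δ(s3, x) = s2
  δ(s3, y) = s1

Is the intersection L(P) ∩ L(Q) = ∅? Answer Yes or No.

The string xx is accepted by both P and Q.
Hence L(P) ∩ L(Q) ≠ ∅.

No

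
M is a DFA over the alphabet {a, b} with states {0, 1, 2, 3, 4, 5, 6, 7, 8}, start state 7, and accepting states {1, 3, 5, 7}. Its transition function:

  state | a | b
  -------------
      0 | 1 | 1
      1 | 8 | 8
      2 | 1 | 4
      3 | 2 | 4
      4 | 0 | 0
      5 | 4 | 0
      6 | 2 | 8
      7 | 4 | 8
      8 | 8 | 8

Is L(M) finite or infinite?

finite

The useful states (reachable from 7 and able to reach an accepting state) are {0, 1, 4, 7}.
Restricted to these states the transition graph has no cycle, so every accepting path has bounded length and L is finite.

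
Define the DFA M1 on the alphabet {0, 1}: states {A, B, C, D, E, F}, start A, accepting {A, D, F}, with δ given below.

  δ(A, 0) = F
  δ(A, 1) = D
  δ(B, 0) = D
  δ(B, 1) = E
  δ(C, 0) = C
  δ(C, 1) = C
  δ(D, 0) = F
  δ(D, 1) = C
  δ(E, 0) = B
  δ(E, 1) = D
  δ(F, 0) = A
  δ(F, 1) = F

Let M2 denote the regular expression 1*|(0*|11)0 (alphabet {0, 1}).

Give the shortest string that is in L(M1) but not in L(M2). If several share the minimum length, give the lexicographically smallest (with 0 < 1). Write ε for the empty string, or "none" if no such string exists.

01

The string 01 is accepted by M1 but not by M2.
No shorter string lies in the difference, and 01 is the lexicographically first length-2 string in L(M1) \ L(M2).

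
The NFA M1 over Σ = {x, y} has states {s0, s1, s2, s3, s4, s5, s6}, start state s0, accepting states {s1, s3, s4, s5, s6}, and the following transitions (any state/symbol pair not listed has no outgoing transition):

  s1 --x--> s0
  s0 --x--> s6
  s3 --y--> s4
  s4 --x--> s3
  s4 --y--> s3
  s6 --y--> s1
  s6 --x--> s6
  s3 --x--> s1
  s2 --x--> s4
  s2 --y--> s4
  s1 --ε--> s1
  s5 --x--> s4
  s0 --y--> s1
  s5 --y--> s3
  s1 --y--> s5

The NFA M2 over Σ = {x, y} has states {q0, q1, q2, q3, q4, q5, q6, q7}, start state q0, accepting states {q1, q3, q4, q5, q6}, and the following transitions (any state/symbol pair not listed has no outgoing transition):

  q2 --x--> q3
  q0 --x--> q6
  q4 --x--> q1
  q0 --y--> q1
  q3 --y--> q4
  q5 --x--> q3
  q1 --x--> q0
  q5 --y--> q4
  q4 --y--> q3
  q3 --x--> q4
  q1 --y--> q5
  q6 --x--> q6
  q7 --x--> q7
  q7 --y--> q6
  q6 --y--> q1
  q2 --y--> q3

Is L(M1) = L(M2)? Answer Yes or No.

Exploring the product automaton M1 × M2 from the start pair (s0, q0), following both machines on each input symbol, reaches 6 state pairs: (s0, q0), (s6, q6), (s1, q1), (s5, q5), (s4, q3), (s3, q4).
M1 accepts in {s1, s3, s4, s5, s6} and M2 accepts in {q1, q3, q4, q5, q6}. In every reachable pair the two components are either both accepting — (s6, q6), (s1, q1), (s5, q5), (s4, q3), (s3, q4) — or both non-accepting, so no string is accepted by exactly one of the machines: L(M1) \ L(M2) and L(M2) \ L(M1) are both empty.
Hence every string is accepted by M1 iff it is accepted by M2, and the two languages coincide.

Yes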